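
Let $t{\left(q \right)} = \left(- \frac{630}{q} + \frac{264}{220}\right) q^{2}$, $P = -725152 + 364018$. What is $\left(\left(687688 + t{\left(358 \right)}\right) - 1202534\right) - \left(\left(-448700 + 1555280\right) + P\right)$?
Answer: $- \frac{6660176}{5} \approx -1.332 \cdot 10^{6}$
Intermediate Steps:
$P = -361134$
$t{\left(q \right)} = q^{2} \left(\frac{6}{5} - \frac{630}{q}\right)$ ($t{\left(q \right)} = \left(- \frac{630}{q} + 264 \cdot \frac{1}{220}\right) q^{2} = \left(- \frac{630}{q} + \frac{6}{5}\right) q^{2} = \left(\frac{6}{5} - \frac{630}{q}\right) q^{2} = q^{2} \left(\frac{6}{5} - \frac{630}{q}\right)$)
$\left(\left(687688 + t{\left(358 \right)}\right) - 1202534\right) - \left(\left(-448700 + 1555280\right) + P\right) = \left(\left(687688 + \frac{6}{5} \cdot 358 \left(-525 + 358\right)\right) - 1202534\right) - \left(\left(-448700 + 1555280\right) - 361134\right) = \left(\left(687688 + \frac{6}{5} \cdot 358 \left(-167\right)\right) - 1202534\right) - \left(1106580 - 361134\right) = \left(\left(687688 - \frac{358716}{5}\right) - 1202534\right) - 745446 = \left(\frac{3079724}{5} - 1202534\right) - 745446 = - \frac{2932946}{5} - 745446 = - \frac{6660176}{5}$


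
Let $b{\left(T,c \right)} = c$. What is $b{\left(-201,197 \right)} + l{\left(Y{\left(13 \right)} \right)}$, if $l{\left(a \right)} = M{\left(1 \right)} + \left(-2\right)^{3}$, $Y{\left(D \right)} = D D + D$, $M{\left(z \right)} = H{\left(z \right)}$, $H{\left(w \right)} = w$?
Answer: $190$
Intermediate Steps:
$M{\left(z \right)} = z$
$Y{\left(D \right)} = D + D^{2}$ ($Y{\left(D \right)} = D^{2} + D = D + D^{2}$)
$l{\left(a \right)} = -7$ ($l{\left(a \right)} = 1 + \left(-2\right)^{3} = 1 - 8 = -7$)
$b{\left(-201,197 \right)} + l{\left(Y{\left(13 \right)} \right)} = 197 - 7 = 190$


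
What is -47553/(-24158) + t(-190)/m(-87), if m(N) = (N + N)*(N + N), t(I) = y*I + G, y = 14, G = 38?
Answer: 57348848/30475317 ≈ 1.8818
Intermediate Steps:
t(I) = 38 + 14*I (t(I) = 14*I + 38 = 38 + 14*I)
m(N) = 4*N² (m(N) = (2*N)*(2*N) = 4*N²)
-47553/(-24158) + t(-190)/m(-87) = -47553/(-24158) + (38 + 14*(-190))/((4*(-87)²)) = -47553*(-1/24158) + (38 - 2660)/((4*7569)) = 47553/24158 - 2622/30276 = 47553/24158 - 2622*1/30276 = 47553/24158 - 437/5046 = 57348848/30475317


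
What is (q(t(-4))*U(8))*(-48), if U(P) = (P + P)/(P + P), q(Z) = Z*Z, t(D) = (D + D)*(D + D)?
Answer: -196608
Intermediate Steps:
t(D) = 4*D² (t(D) = (2*D)*(2*D) = 4*D²)
q(Z) = Z²
U(P) = 1 (U(P) = (2*P)/((2*P)) = (2*P)*(1/(2*P)) = 1)
(q(t(-4))*U(8))*(-48) = ((4*(-4)²)²*1)*(-48) = ((4*16)²*1)*(-48) = (64²*1)*(-48) = (4096*1)*(-48) = 4096*(-48) = -196608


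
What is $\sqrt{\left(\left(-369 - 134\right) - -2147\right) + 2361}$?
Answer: $3 \sqrt{445} \approx 63.285$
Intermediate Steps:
$\sqrt{\left(\left(-369 - 134\right) - -2147\right) + 2361} = \sqrt{\left(-503 + 2147\right) + 2361} = \sqrt{1644 + 2361} = \sqrt{4005} = 3 \sqrt{445}$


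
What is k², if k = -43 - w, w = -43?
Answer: 0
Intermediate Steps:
k = 0 (k = -43 - 1*(-43) = -43 + 43 = 0)
k² = 0² = 0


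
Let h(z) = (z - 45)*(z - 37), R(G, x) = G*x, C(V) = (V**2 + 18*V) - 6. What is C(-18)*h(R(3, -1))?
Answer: -11520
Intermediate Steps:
C(V) = -6 + V**2 + 18*V
h(z) = (-45 + z)*(-37 + z)
C(-18)*h(R(3, -1)) = (-6 + (-18)**2 + 18*(-18))*(1665 + (3*(-1))**2 - 246*(-1)) = (-6 + 324 - 324)*(1665 + (-3)**2 - 82*(-3)) = -6*(1665 + 9 + 246) = -6*1920 = -11520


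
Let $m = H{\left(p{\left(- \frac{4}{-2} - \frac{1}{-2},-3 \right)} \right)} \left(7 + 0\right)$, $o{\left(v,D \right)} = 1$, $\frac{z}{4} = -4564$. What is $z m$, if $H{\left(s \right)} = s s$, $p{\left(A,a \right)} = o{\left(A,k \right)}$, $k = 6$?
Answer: $-127792$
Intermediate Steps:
$z = -18256$ ($z = 4 \left(-4564\right) = -18256$)
$p{\left(A,a \right)} = 1$
$H{\left(s \right)} = s^{2}$
$m = 7$ ($m = 1^{2} \left(7 + 0\right) = 1 \cdot 7 = 7$)
$z m = \left(-18256\right) 7 = -127792$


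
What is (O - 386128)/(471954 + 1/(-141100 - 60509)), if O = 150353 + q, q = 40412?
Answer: -39386939067/95150173985 ≈ -0.41395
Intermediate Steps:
O = 190765 (O = 150353 + 40412 = 190765)
(O - 386128)/(471954 + 1/(-141100 - 60509)) = (190765 - 386128)/(471954 + 1/(-141100 - 60509)) = -195363/(471954 + 1/(-201609)) = -195363/(471954 - 1/201609) = -195363/95150173985/201609 = -195363*201609/95150173985 = -39386939067/95150173985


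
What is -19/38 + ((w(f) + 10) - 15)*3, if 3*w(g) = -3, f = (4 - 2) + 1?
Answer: -37/2 ≈ -18.500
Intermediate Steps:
f = 3 (f = 2 + 1 = 3)
w(g) = -1 (w(g) = (⅓)*(-3) = -1)
-19/38 + ((w(f) + 10) - 15)*3 = -19/38 + ((-1 + 10) - 15)*3 = -19*1/38 + (9 - 15)*3 = -½ - 6*3 = -½ - 18 = -37/2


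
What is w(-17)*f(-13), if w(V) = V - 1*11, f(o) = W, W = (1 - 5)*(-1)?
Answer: -112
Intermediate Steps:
W = 4 (W = -4*(-1) = 4)
f(o) = 4
w(V) = -11 + V (w(V) = V - 11 = -11 + V)
w(-17)*f(-13) = (-11 - 17)*4 = -28*4 = -112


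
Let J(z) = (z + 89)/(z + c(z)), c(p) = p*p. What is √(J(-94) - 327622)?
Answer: I*√25037713306518/8742 ≈ 572.38*I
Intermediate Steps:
c(p) = p²
J(z) = (89 + z)/(z + z²) (J(z) = (z + 89)/(z + z²) = (89 + z)/(z + z²))
√(J(-94) - 327622) = √((89 - 94)/((-94)*(1 - 94)) - 327622) = √(-1/94*(-5)/(-93) - 327622) = √(-1/94*(-1/93)*(-5) - 327622) = √(-5/8742 - 327622) = √(-2864071529/8742) = I*√25037713306518/8742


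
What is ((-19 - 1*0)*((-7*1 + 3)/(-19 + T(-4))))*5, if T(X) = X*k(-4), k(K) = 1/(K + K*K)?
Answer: -570/29 ≈ -19.655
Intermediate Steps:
k(K) = 1/(K + K**2)
T(X) = X/12 (T(X) = X*(1/((-4)*(1 - 4))) = X*(-1/4/(-3)) = X*(-1/4*(-1/3)) = X*(1/12) = X/12)
((-19 - 1*0)*((-7*1 + 3)/(-19 + T(-4))))*5 = ((-19 - 1*0)*((-7*1 + 3)/(-19 + (1/12)*(-4))))*5 = ((-19 + 0)*((-7 + 3)/(-19 - 1/3)))*5 = -(-76)/(-58/3)*5 = -(-76)*(-3)/58*5 = -19*6/29*5 = -114/29*5 = -570/29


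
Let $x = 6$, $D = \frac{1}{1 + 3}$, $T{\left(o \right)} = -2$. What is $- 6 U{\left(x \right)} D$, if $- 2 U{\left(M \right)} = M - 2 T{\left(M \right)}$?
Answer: $\frac{15}{2} \approx 7.5$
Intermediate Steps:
$D = \frac{1}{4} \approx 0.25$
$U{\left(M \right)} = -2 - \frac{M}{2}$ ($U{\left(M \right)} = - \frac{M - -4}{2} = - \frac{M + 4}{2} = - \frac{4 + M}{2} = -2 - \frac{M}{2}$)
$- 6 U{\left(x \right)} D = - 6 \left(-2 - 3\right) \frac{1}{4} = \left(-6\right) \left(-5\right) \frac{1}{4} = 30 \cdot \frac{1}{4} = \frac{15}{2}$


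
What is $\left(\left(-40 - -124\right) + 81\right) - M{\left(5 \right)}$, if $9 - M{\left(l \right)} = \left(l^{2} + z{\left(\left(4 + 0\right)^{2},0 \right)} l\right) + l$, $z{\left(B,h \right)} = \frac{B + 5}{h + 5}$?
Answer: $207$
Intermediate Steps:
$z{\left(B,h \right)} = \frac{5 + B}{5 + h}$
$M{\left(l \right)} = 9 - l^{2} - \frac{26 l}{5}$ ($M{\left(l \right)} = 9 - \left(\left(l^{2} + \frac{5 + \left(4 + 0\right)^{2}}{5 + 0} l\right) + l\right) = 9 - \left(\left(l^{2} + \frac{5 + 4^{2}}{5} l\right) + l\right) = 9 - \left(\left(l^{2} + \frac{5 + 16}{5} l\right) + l\right) = 9 - \left(\left(l^{2} + \frac{1}{5} \cdot 21 l\right) + l\right) = 9 - \left(\left(l^{2} + \frac{21 l}{5}\right) + l\right) = 9 - \left(l^{2} + \frac{26 l}{5}\right) = 9 - l^{2} - \frac{26 l}{5}$)
$\left(\left(-40 - -124\right) + 81\right) - M{\left(5 \right)} = \left(\left(-40 - -124\right) + 81\right) - \left(9 - 5^{2} - 26\right) = \left(\left(-40 + 124\right) + 81\right) - \left(9 - 25 - 26\right) = \left(84 + 81\right) - \left(9 - 25 - 26\right) = 165 - -42 = 165 + 42 = 207$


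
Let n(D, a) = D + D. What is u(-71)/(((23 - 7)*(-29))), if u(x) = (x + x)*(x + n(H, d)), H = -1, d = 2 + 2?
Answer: -5183/232 ≈ -22.341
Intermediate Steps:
d = 4
n(D, a) = 2*D
u(x) = 2*x*(-2 + x) (u(x) = (x + x)*(x + 2*(-1)) = (2*x)*(x - 2) = (2*x)*(-2 + x) = 2*x*(-2 + x))
u(-71)/(((23 - 7)*(-29))) = (2*(-71)*(-2 - 71))/(((23 - 7)*(-29))) = (2*(-71)*(-73))/((16*(-29))) = 10366/(-464) = 10366*(-1/464) = -5183/232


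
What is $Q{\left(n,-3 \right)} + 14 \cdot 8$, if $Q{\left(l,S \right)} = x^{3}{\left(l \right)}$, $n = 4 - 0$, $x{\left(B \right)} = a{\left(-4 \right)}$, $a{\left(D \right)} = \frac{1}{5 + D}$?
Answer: $113$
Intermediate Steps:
$x{\left(B \right)} = 1$ ($x{\left(B \right)} = \frac{1}{5 - 4} = 1^{-1} = 1$)
$n = 4$ ($n = 4 + 0 = 4$)
$Q{\left(l,S \right)} = 1$ ($Q{\left(l,S \right)} = 1^{3} = 1$)
$Q{\left(n,-3 \right)} + 14 \cdot 8 = 1 + 14 \cdot 8 = 1 + 112 = 113$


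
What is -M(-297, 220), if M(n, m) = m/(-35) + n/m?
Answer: 1069/140 ≈ 7.6357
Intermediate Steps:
M(n, m) = -m/35 + n/m (M(n, m) = m*(-1/35) + n/m = -m/35 + n/m)
-M(-297, 220) = -(-1/35*220 - 297/220) = -(-44/7 - 297*1/220) = -(-44/7 - 27/20) = -1*(-1069/140) = 1069/140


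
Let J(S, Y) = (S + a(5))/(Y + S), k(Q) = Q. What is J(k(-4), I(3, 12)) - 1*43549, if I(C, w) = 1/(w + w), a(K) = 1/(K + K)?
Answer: -20685307/475 ≈ -43548.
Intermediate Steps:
a(K) = 1/(2*K)
I(C, w) = 1/(2*w)
J(S, Y) = (⅒ + S)/(S + Y) (J(S, Y) = (S + (½)/5)/(Y + S) = (S + (½)*(⅕))/(S + Y) = (S + ⅒)/(S + Y) = (⅒ + S)/(S + Y))
J(k(-4), I(3, 12)) - 1*43549 = (⅒ - 4)/(-4 + (½)/12) - 1*43549 = -39/10/(-4 + (½)*(1/12)) - 43549 = -39/10/(-4 + 1/24) - 43549 = -39/10/(-95/24) - 43549 = -24/95*(-39/10) - 43549 = 468/475 - 43549 = -20685307/475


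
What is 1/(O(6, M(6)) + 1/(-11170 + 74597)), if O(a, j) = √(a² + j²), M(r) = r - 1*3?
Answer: -63427/181034294804 + 12068952987*√5/181034294804 ≈ 0.14907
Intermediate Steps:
M(r) = -3 + r (M(r) = r - 3 = -3 + r)
1/(O(6, M(6)) + 1/(-11170 + 74597)) = 1/(√(6² + (-3 + 6)²) + 1/(-11170 + 74597)) = 1/(√(36 + 3²) + 1/63427) = 1/(√(36 + 9) + 1/63427) = 1/(√45 + 1/63427) = 1/(3*√5 + 1/63427) = 1/(1/63427 + 3*√5)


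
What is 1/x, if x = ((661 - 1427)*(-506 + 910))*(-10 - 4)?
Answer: 1/4332496 ≈ 2.3081e-7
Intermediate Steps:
x = 4332496 (x = -766*404*(-14) = -309464*(-14) = 4332496)
1/x = 1/4332496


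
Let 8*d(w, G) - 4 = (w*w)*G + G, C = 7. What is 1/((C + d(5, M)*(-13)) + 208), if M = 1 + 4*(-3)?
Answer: 4/2693 ≈ 0.0014853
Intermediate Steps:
M = -11 (M = 1 - 12 = -11)
d(w, G) = ½ + G/8 + G*w²/8 (d(w, G) = ½ + ((w*w)*G + G)/8 = ½ + (w²*G + G)/8 = ½ + (G*w² + G)/8 = ½ + (G + G*w²)/8 = ½ + (G/8 + G*w²/8) = ½ + G/8 + G*w²/8)
1/((C + d(5, M)*(-13)) + 208) = 1/((7 + (½ + (⅛)*(-11) + (⅛)*(-11)*5²)*(-13)) + 208) = 1/((7 + (½ - 11/8 + (⅛)*(-11)*25)*(-13)) + 208) = 1/((7 + (½ - 11/8 - 275/8)*(-13)) + 208) = 1/((7 - 141/4*(-13)) + 208) = 1/((7 + 1833/4) + 208) = 1/(1861/4 + 208) = 1/(2693/4) = 4/2693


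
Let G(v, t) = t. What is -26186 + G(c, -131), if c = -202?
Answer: -26317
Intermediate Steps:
-26186 + G(c, -131) = -26186 - 131 = -26317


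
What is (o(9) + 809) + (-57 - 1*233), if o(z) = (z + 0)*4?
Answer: 555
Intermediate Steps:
o(z) = 4*z (o(z) = z*4 = 4*z)
(o(9) + 809) + (-57 - 1*233) = (4*9 + 809) + (-57 - 1*233) = (36 + 809) + (-57 - 233) = 845 - 290 = 555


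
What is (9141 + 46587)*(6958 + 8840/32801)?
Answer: 12719258298144/32801 ≈ 3.8777e+8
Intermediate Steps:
(9141 + 46587)*(6958 + 8840/32801) = 55728*(6958 + 8840*(1/32801)) = 55728*(6958 + 8840/32801) = 55728*(228238198/32801) = 12719258298144/32801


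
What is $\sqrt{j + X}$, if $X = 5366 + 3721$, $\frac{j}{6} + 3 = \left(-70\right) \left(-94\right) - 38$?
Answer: $3 \sqrt{5369} \approx 219.82$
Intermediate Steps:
$j = 39234$ ($j = -18 + 6 \left(\left(-70\right) \left(-94\right) - 38\right) = -18 + 6 \left(6580 - 38\right) = -18 + 6 \cdot 6542 = -18 + 39252 = 39234$)
$X = 9087$
$\sqrt{j + X} = \sqrt{39234 + 9087} = \sqrt{48321} = 3 \sqrt{5369}$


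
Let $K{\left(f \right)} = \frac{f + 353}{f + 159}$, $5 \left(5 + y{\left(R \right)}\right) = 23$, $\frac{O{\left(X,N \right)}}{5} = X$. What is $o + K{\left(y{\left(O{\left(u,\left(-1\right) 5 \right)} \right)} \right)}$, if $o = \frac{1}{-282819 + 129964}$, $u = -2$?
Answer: $\frac{269482572}{121214015} \approx 2.2232$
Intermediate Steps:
$O{\left(X,N \right)} = 5 X$
$y{\left(R \right)} = - \frac{2}{5}$ ($y{\left(R \right)} = -5 + \frac{1}{5} \cdot 23 = -5 + \frac{23}{5} = - \frac{2}{5}$)
$K{\left(f \right)} = \frac{353 + f}{159 + f}$
$o = - \frac{1}{152855}$ ($o = \frac{1}{-152855} = - \frac{1}{152855} \approx -6.5421 \cdot 10^{-6}$)
$o + K{\left(y{\left(O{\left(u,\left(-1\right) 5 \right)} \right)} \right)} = - \frac{1}{152855} + \frac{353 - \frac{2}{5}}{159 - \frac{2}{5}} = - \frac{1}{152855} + \frac{1}{\frac{793}{5}} \cdot \frac{1763}{5} = - \frac{1}{152855} + \frac{5}{793} \cdot \frac{1763}{5} = - \frac{1}{152855} + \frac{1763}{793} = \frac{269482572}{121214015}$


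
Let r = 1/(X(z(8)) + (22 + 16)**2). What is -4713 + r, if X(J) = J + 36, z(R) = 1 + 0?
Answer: -6979952/1481 ≈ -4713.0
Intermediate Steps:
z(R) = 1
X(J) = 36 + J
r = 1/1481 (r = 1/((36 + 1) + (22 + 16)**2) = 1/(37 + 38**2) = 1/(37 + 1444) = 1/1481 ≈ 0.00067522)
-4713 + r = -4713 + 1/1481 = -6979952/1481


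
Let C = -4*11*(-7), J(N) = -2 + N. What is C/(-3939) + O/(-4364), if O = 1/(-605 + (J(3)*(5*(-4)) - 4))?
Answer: -845442509/10812381684 ≈ -0.078192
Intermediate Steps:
O = -1/629 (O = 1/(-605 + ((-2 + 3)*(5*(-4)) - 4)) = 1/(-605 + (1*(-20) - 4)) = 1/(-605 + (-20 - 4)) = 1/(-605 - 24) = 1/(-629) = -1/629 ≈ -0.0015898)
C = 308 (C = -44*(-7) = 308)
C/(-3939) + O/(-4364) = 308/(-3939) - 1/629/(-4364) = 308*(-1/3939) - 1/629*(-1/4364) = -308/3939 + 1/2744956 = -845442509/10812381684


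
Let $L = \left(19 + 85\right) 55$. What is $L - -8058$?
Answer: $13778$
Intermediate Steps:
$L = 5720$ ($L = 104 \cdot 55 = 5720$)
$L - -8058 = 5720 - -8058 = 5720 + 8058 = 13778$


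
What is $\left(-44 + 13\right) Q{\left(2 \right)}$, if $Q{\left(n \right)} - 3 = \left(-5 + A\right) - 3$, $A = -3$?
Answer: $248$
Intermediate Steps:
$Q{\left(n \right)} = -8$ ($Q{\left(n \right)} = 3 - 11 = -8$)
$\left(-44 + 13\right) Q{\left(2 \right)} = \left(-44 + 13\right) \left(-8\right) = \left(-31\right) \left(-8\right) = 248$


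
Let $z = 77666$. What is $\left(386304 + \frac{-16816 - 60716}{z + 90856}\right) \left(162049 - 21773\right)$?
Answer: $\frac{1522009683317176}{28087} \approx 5.4189 \cdot 10^{10}$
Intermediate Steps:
$\left(386304 + \frac{-16816 - 60716}{z + 90856}\right) \left(162049 - 21773\right) = \left(386304 + \frac{-16816 - 60716}{77666 + 90856}\right) \left(162049 - 21773\right) = \left(386304 - \frac{77532}{168522}\right) 140276 = \left(386304 - \frac{12922}{28087}\right) 140276 = \frac{10850107526}{28087} \cdot 140276 = \frac{1522009683317176}{28087}$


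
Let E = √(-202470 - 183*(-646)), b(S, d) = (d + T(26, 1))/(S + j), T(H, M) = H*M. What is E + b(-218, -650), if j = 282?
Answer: -39/4 + 2*I*√21063 ≈ -9.75 + 290.26*I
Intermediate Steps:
b(S, d) = (26 + d)/(282 + S) (b(S, d) = (d + 26*1)/(S + 282) = (d + 26)/(282 + S) = (26 + d)/(282 + S))
E = 2*I*√21063 (E = √(-202470 + 118218) = √(-84252) = 2*I*√21063 ≈ 290.26*I)
E + b(-218, -650) = 2*I*√21063 + (26 - 650)/(282 - 218) = 2*I*√21063 - 624/64 = 2*I*√21063 + (1/64)*(-624) = 2*I*√21063 - 39/4 = -39/4 + 2*I*√21063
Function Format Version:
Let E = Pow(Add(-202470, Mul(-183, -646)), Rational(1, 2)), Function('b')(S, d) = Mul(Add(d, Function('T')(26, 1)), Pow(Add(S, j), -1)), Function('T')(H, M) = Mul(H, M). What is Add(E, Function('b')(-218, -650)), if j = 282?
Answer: Add(Rational(-39, 4), Mul(2, I, Pow(21063, Rational(1, 2)))) ≈ Add(-9.7500, Mul(290.26, I))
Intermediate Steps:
Function('b')(S, d) = Mul(Pow(Add(282, S), -1), Add(26, d)) (Function('b')(S, d) = Mul(Add(d, Mul(26, 1)), Pow(Add(S, 282), -1)) = Mul(Add(d, 26), Pow(Add(282, S), -1)) = Mul(Add(26, d), Pow(Add(282, S), -1)) = Mul(Pow(Add(282, S), -1), Add(26, d)))
E = Mul(2, I, Pow(21063, Rational(1, 2))) (E = Pow(Add(-202470, 118218), Rational(1, 2)) = Pow(-84252, Rational(1, 2)) = Mul(2, I, Pow(21063, Rational(1, 2))) ≈ Mul(290.26, I))
Add(E, Function('b')(-218, -650)) = Add(Mul(2, I, Pow(21063, Rational(1, 2))), Mul(Pow(Add(282, -218), -1), Add(26, -650))) = Add(Mul(2, I, Pow(21063, Rational(1, 2))), Mul(Pow(64, -1), -624)) = Add(Mul(2, I, Pow(21063, Rational(1, 2))), Mul(Rational(1, 64), -624)) = Add(Mul(2, I, Pow(21063, Rational(1, 2))), Rational(-39, 4)) = Add(Rational(-39, 4), Mul(2, I, Pow(21063, Rational(1, 2))))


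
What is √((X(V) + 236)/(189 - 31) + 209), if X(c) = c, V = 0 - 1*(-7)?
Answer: √5255870/158 ≈ 14.510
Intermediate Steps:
V = 7 (V = 0 + 7 = 7)
√((X(V) + 236)/(189 - 31) + 209) = √((7 + 236)/(189 - 31) + 209) = √(243/158 + 209) = √(33265/158) = √5255870/158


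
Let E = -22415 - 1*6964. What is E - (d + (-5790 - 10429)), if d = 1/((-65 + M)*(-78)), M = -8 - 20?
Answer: -95462641/7254 ≈ -13160.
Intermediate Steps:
E = -29379 (E = -22415 - 6964 = -29379)
M = -28
d = 1/7254 (d = 1/((-65 - 28)*(-78)) = 1/(-93*(-78)) = 1/7254 ≈ 0.00013786)
E - (d + (-5790 - 10429)) = -29379 - (1/7254 + (-5790 - 10429)) = -29379 - (1/7254 - 16219) = -29379 - 1*(-117652625/7254) = -29379 + 117652625/7254 = -95462641/7254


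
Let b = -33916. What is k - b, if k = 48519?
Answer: 82435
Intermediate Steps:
k - b = 48519 - 1*(-33916) = 48519 + 33916 = 82435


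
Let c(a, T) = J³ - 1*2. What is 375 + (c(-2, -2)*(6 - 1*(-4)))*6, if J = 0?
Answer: 255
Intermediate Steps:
c(a, T) = -2 (c(a, T) = 0³ - 1*2 = 0 - 2 = -2)
375 + (c(-2, -2)*(6 - 1*(-4)))*6 = 375 - 2*(6 - 1*(-4))*6 = 375 - 2*(6 + 4)*6 = 375 - 2*10*6 = 375 - 20*6 = 375 - 120 = 255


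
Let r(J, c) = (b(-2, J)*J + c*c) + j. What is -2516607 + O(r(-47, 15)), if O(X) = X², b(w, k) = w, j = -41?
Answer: -2439323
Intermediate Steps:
r(J, c) = -41 + c² - 2*J (r(J, c) = (-2*J + c*c) - 41 = (-2*J + c²) - 41 = (c² - 2*J) - 41 = -41 + c² - 2*J)
-2516607 + O(r(-47, 15)) = -2516607 + (-41 + 15² - 2*(-47))² = -2516607 + (-41 + 225 + 94)² = -2516607 + 278² = -2516607 + 77284 = -2439323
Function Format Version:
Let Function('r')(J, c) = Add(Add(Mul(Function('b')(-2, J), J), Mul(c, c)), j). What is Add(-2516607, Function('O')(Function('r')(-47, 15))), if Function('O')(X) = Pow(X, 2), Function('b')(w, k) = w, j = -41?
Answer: -2439323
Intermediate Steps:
Function('r')(J, c) = Add(-41, Pow(c, 2), Mul(-2, J)) (Function('r')(J, c) = Add(Add(Mul(-2, J), Mul(c, c)), -41) = Add(Add(Mul(-2, J), Pow(c, 2)), -41) = Add(Add(Pow(c, 2), Mul(-2, J)), -41) = Add(-41, Pow(c, 2), Mul(-2, J)))
Add(-2516607, Function('O')(Function('r')(-47, 15))) = Add(-2516607, Pow(Add(-41, Pow(15, 2), Mul(-2, -47)), 2)) = Add(-2516607, Pow(Add(-41, 225, 94), 2)) = Add(-2516607, Pow(278, 2)) = Add(-2516607, 77284) = -2439323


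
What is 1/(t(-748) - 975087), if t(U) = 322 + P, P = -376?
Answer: -1/975141 ≈ -1.0255e-6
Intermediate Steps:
t(U) = -54 (t(U) = 322 - 376 = -54)
1/(t(-748) - 975087) = 1/(-54 - 975087) = 1/(-975141) = -1/975141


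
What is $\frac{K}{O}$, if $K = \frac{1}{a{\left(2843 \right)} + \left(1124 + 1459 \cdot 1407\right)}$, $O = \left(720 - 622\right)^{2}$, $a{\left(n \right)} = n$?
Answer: $\frac{1}{19753315120} \approx 5.0624 \cdot 10^{-11}$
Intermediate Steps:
$O = 9604$ ($O = 98^{2} = 9604$)
$K = \frac{1}{2056780}$ ($K = \frac{1}{2843 + \left(1124 + 1459 \cdot 1407\right)} = \frac{1}{2843 + \left(1124 + 2052813\right)} = \frac{1}{2843 + 2053937} = \frac{1}{2056780} \approx 4.862 \cdot 10^{-7}$)
$\frac{K}{O} = \frac{1}{2056780 \cdot 9604} = \frac{1}{2056780} \cdot \frac{1}{9604} = \frac{1}{19753315120}$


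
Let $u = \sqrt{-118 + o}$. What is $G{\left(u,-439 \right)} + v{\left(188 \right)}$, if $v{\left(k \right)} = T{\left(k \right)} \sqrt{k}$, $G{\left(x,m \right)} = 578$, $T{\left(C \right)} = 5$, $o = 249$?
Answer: $578 + 10 \sqrt{47} \approx 646.56$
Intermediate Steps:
$u = \sqrt{131}$ ($u = \sqrt{-118 + 249} = \sqrt{131} \approx 11.446$)
$v{\left(k \right)} = 5 \sqrt{k}$
$G{\left(u,-439 \right)} + v{\left(188 \right)} = 578 + 5 \sqrt{188} = 578 + 5 \cdot 2 \sqrt{47} = 578 + 10 \sqrt{47}$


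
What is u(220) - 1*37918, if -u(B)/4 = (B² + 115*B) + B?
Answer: -333598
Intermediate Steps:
u(B) = -464*B - 4*B² (u(B) = -4*((B² + 115*B) + B) = -4*(B² + 116*B) = -464*B - 4*B²)
u(220) - 1*37918 = -4*220*(116 + 220) - 1*37918 = -4*220*336 - 37918 = -295680 - 37918 = -333598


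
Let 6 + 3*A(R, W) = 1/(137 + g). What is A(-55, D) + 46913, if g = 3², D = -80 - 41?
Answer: 20547019/438 ≈ 46911.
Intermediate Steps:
D = -121
g = 9
A(R, W) = -875/438 (A(R, W) = -2 + 1/(3*(137 + 9)) = -2 + (⅓)/146 = -2 + (⅓)*(1/146) = -2 + 1/438 = -875/438)
A(-55, D) + 46913 = -875/438 + 46913 = 20547019/438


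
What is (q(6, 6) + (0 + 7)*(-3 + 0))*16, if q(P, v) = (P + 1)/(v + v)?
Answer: -980/3 ≈ -326.67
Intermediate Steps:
q(P, v) = (1 + P)/(2*v) (q(P, v) = (1 + P)/((2*v)) = (1 + P)*(1/(2*v)) = (1 + P)/(2*v))
(q(6, 6) + (0 + 7)*(-3 + 0))*16 = ((½)*(1 + 6)/6 + (0 + 7)*(-3 + 0))*16 = ((½)*(⅙)*7 + 7*(-3))*16 = (7/12 - 21)*16 = -245/12*16 = -980/3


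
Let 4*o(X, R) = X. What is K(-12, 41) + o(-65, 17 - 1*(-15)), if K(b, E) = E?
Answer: 99/4 ≈ 24.750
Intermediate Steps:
o(X, R) = X/4
K(-12, 41) + o(-65, 17 - 1*(-15)) = 41 + (1/4)*(-65) = 41 - 65/4 = 99/4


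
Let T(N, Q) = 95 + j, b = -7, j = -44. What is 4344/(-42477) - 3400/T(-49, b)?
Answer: -2836144/42477 ≈ -66.769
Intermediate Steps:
T(N, Q) = 51 (T(N, Q) = 95 - 44 = 51)
4344/(-42477) - 3400/T(-49, b) = 4344/(-42477) - 3400/51 = 4344*(-1/42477) - 3400*1/51 = -1448/14159 - 200/3 = -2836144/42477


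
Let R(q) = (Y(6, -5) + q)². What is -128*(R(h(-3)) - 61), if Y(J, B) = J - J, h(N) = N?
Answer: 6656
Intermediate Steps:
Y(J, B) = 0
R(q) = q² (R(q) = (0 + q)² = q²)
-128*(R(h(-3)) - 61) = -128*((-3)² - 61) = -128*(9 - 61) = -128*(-52) = 6656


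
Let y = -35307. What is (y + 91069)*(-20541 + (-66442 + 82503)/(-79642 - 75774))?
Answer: -89007753758077/77708 ≈ -1.1454e+9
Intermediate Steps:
(y + 91069)*(-20541 + (-66442 + 82503)/(-79642 - 75774)) = (-35307 + 91069)*(-20541 + (-66442 + 82503)/(-79642 - 75774)) = 55762*(-20541 + 16061/(-155416)) = 55762*(-20541 + 16061*(-1/155416)) = 55762*(-20541 - 16061/155416) = 55762*(-3192416117/155416) = -89007753758077/77708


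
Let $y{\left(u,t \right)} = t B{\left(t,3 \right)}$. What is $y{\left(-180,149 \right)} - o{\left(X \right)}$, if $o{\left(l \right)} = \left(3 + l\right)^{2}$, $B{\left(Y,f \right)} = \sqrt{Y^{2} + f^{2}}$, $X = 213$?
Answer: $-46656 + 149 \sqrt{22210} \approx -24451.0$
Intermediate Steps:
$y{\left(u,t \right)} = t \sqrt{9 + t^{2}}$ ($y{\left(u,t \right)} = t \sqrt{t^{2} + 3^{2}} = t \sqrt{t^{2} + 9} = t \sqrt{9 + t^{2}}$)
$y{\left(-180,149 \right)} - o{\left(X \right)} = 149 \sqrt{9 + 149^{2}} - \left(3 + 213\right)^{2} = 149 \sqrt{9 + 22201} - 216^{2} = 149 \sqrt{22210} - 46656 = -46656 + 149 \sqrt{22210}$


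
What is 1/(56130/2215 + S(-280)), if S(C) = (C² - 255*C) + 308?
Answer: 443/66509070 ≈ 6.6607e-6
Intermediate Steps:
S(C) = 308 + C² - 255*C
1/(56130/2215 + S(-280)) = 1/(56130/2215 + (308 + (-280)² - 255*(-280))) = 1/(56130*(1/2215) + (308 + 78400 + 71400)) = 1/(11226/443 + 150108) = 1/(66509070/443) = 443/66509070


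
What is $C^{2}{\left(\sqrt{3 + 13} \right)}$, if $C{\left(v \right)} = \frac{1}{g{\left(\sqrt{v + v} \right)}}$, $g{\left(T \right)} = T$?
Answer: $\frac{1}{8} \approx 0.125$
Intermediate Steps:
$C{\left(v \right)} = \frac{\sqrt{2}}{2 \sqrt{v}}$ ($C{\left(v \right)} = \frac{1}{\sqrt{v + v}} = \frac{1}{\sqrt{2 v}} = \frac{1}{\sqrt{2} \sqrt{v}} = \frac{\sqrt{2}}{2 \sqrt{v}}$)
$C^{2}{\left(\sqrt{3 + 13} \right)} = \left(\frac{\sqrt{2}}{2 \sqrt[4]{3 + 13}}\right)^{2} = \left(\frac{\sqrt{2}}{2 \cdot 2}\right)^{2} = \left(\frac{1}{2} \sqrt{2} \cdot \frac{1}{2}\right)^{2} = \left(\frac{\sqrt{2}}{4}\right)^{2} = \frac{1}{8}$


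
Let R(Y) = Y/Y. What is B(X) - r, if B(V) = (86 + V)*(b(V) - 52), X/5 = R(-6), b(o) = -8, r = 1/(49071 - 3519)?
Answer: -248713921/45552 ≈ -5460.0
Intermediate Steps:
R(Y) = 1
r = 1/45552 ≈ 2.1953e-5
X = 5 (X = 5*1 = 5)
B(V) = -5160 - 60*V (B(V) = (86 + V)*(-8 - 52) = (86 + V)*(-60) = -5160 - 60*V)
B(X) - r = (-5160 - 60*5) - 1*1/45552 = (-5160 - 300) - 1/45552 = -5460 - 1/45552 = -248713921/45552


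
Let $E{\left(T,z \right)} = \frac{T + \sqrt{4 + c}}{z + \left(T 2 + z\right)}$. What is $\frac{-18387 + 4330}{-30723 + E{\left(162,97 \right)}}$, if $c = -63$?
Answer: $\frac{115880767861152}{253266599579963} + \frac{7281526 i \sqrt{59}}{253266599579963} \approx 0.45754 + 2.2084 \cdot 10^{-7} i$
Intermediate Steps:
$E{\left(T,z \right)} = \frac{T + i \sqrt{59}}{2 T + 2 z}$ ($E{\left(T,z \right)} = \frac{T + \sqrt{4 - 63}}{z + \left(T 2 + z\right)} = \frac{T + \sqrt{-59}}{z + \left(2 T + z\right)} = \frac{T + i \sqrt{59}}{z + \left(z + 2 T\right)} = \frac{T + i \sqrt{59}}{2 T + 2 z}$)
$\frac{-18387 + 4330}{-30723 + E{\left(162,97 \right)}} = \frac{-18387 + 4330}{-30723 + \frac{162 + i \sqrt{59}}{2 \left(162 + 97\right)}} = - \frac{14057}{-30723 + \frac{162 + i \sqrt{59}}{2 \cdot 259}} = - \frac{14057}{-30723 + \frac{1}{2} \cdot \frac{1}{259} \left(162 + i \sqrt{59}\right)} = - \frac{14057}{-30723 + \left(\frac{81}{259} + \frac{i \sqrt{59}}{518}\right)} = - \frac{14057}{- \frac{7957176}{259} + \frac{i \sqrt{59}}{518}}$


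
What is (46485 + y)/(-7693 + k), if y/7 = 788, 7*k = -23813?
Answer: -364007/77664 ≈ -4.6869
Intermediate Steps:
k = -23813/7 (k = (⅐)*(-23813) = -23813/7 ≈ -3401.9)
y = 5516 (y = 7*788 = 5516)
(46485 + y)/(-7693 + k) = (46485 + 5516)/(-7693 - 23813/7) = 52001/(-77664/7) = 52001*(-7/77664) = -364007/77664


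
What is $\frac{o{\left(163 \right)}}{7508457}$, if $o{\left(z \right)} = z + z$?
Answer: $\frac{326}{7508457} \approx 4.3418 \cdot 10^{-5}$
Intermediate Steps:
$o{\left(z \right)} = 2 z$
$\frac{o{\left(163 \right)}}{7508457} = \frac{2 \cdot 163}{7508457} = 326 \cdot \frac{1}{7508457} = \frac{326}{7508457}$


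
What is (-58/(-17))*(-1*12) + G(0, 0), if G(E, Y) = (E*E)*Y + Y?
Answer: -696/17 ≈ -40.941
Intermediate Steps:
G(E, Y) = Y + Y*E² (G(E, Y) = E²*Y + Y = Y*E² + Y = Y + Y*E²)
(-58/(-17))*(-1*12) + G(0, 0) = (-58/(-17))*(-1*12) + 0*(1 + 0²) = -58*(-1/17)*(-12) + 0*(1 + 0) = (58/17)*(-12) + 0*1 = -696/17 + 0 = -696/17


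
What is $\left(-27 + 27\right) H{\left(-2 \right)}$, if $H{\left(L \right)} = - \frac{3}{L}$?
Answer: $0$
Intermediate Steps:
$\left(-27 + 27\right) H{\left(-2 \right)} = \left(-27 + 27\right) \left(- \frac{3}{-2}\right) = 0 \left(\left(-3\right) \left(- \frac{1}{2}\right)\right) = 0 \cdot \frac{3}{2} = 0$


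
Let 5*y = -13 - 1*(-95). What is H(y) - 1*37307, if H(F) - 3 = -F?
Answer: -186602/5 ≈ -37320.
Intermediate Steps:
y = 82/5 (y = (-13 - 1*(-95))/5 = (-13 + 95)/5 = (⅕)*82 = 82/5 ≈ 16.400)
H(F) = 3 - F
H(y) - 1*37307 = (3 - 1*82/5) - 1*37307 = (3 - 82/5) - 37307 = -67/5 - 37307 = -186602/5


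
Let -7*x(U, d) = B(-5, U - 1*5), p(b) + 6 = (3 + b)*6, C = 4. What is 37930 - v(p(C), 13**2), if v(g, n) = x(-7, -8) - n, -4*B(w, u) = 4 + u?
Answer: 266695/7 ≈ 38099.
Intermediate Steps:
B(w, u) = -1 - u/4 (B(w, u) = -(4 + u)/4 = -1 - u/4)
p(b) = 12 + 6*b (p(b) = -6 + (3 + b)*6 = -6 + (18 + 6*b) = 12 + 6*b)
x(U, d) = -1/28 + U/28 (x(U, d) = -(-1 - (U - 1*5)/4)/7 = -(-1 - (U - 5)/4)/7 = -(-1 - (-5 + U)/4)/7 = -(-1 + (5/4 - U/4))/7 = -(1/4 - U/4)/7 = -1/28 + U/28)
v(g, n) = -2/7 - n (v(g, n) = (-1/28 + (1/28)*(-7)) - n = (-1/28 - 1/4) - n = -2/7 - n)
37930 - v(p(C), 13**2) = 37930 - (-2/7 - 1*13**2) = 37930 - (-2/7 - 1*169) = 37930 - (-2/7 - 169) = 37930 - 1*(-1185/7) = 37930 + 1185/7 = 266695/7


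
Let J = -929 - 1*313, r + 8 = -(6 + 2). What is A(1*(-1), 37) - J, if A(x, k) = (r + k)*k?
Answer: 2019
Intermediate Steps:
r = -16 (r = -8 - (6 + 2) = -8 - 1*8 = -8 - 8 = -16)
J = -1242 (J = -929 - 313 = -1242)
A(x, k) = k*(-16 + k) (A(x, k) = (-16 + k)*k = k*(-16 + k))
A(1*(-1), 37) - J = 37*(-16 + 37) - 1*(-1242) = 37*21 + 1242 = 777 + 1242 = 2019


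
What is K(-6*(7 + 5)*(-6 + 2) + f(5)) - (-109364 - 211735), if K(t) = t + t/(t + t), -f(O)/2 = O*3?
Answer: 642715/2 ≈ 3.2136e+5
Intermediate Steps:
f(O) = -6*O (f(O) = -2*O*3 = -6*O)
K(t) = 1/2 + t (K(t) = t + t/((2*t)) = t + t*(1/(2*t)) = t + 1/2 = 1/2 + t)
K(-6*(7 + 5)*(-6 + 2) + f(5)) - (-109364 - 211735) = (1/2 + (-6*(7 + 5)*(-6 + 2) - 6*5)) - (-109364 - 211735) = (1/2 + (-72*(-4) - 30)) - 1*(-321099) = (1/2 + (-6*(-48) - 30)) + 321099 = (1/2 + (288 - 30)) + 321099 = (1/2 + 258) + 321099 = 517/2 + 321099 = 642715/2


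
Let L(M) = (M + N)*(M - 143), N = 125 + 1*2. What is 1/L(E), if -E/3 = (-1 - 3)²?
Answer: -1/15089 ≈ -6.6273e-5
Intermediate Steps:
N = 127 (N = 125 + 2 = 127)
E = -48 (E = -3*(-1 - 3)² = -3*(-4)² = -3*16 = -48)
L(M) = (-143 + M)*(127 + M) (L(M) = (M + 127)*(M - 143) = (127 + M)*(-143 + M) = (-143 + M)*(127 + M))
1/L(E) = 1/(-18161 + (-48)² - 16*(-48)) = 1/(-18161 + 2304 + 768) = 1/(-15089) = -1/15089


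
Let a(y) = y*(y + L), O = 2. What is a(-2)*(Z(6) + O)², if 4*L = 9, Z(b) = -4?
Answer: -2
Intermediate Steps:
L = 9/4 (L = (¼)*9 = 9/4 ≈ 2.2500)
a(y) = y*(9/4 + y) (a(y) = y*(y + 9/4) = y*(9/4 + y))
a(-2)*(Z(6) + O)² = ((¼)*(-2)*(9 + 4*(-2)))*(-4 + 2)² = ((¼)*(-2)*(9 - 8))*(-2)² = ((¼)*(-2)*1)*4 = -½*4 = -2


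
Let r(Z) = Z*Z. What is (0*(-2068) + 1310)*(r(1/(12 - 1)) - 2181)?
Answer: -345709000/121 ≈ -2.8571e+6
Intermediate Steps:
r(Z) = Z²
(0*(-2068) + 1310)*(r(1/(12 - 1)) - 2181) = (0*(-2068) + 1310)*((1/(12 - 1))² - 2181) = (0 + 1310)*((1/11)² - 2181) = 1310*((1/11)² - 2181) = 1310*(1/121 - 2181) = 1310*(-263900/121) = -345709000/121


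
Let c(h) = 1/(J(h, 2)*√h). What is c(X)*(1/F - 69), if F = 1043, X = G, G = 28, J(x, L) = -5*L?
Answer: 35983*√7/73010 ≈ 1.3040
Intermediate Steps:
X = 28
c(h) = -1/(10*√h) (c(h) = 1/((-5*2)*√h) = 1/(-10*√h) = -1/(10*√h))
c(X)*(1/F - 69) = (-√7/140)*(1/1043 - 69) = -√7/140*(-71966/1043) = 35983*√7/73010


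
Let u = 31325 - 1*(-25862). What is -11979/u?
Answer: -11979/57187 ≈ -0.20947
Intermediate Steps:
u = 57187 (u = 31325 + 25862 = 57187)
-11979/u = -11979/57187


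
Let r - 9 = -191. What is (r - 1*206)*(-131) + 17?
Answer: 50845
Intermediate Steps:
r = -182 (r = 9 - 191 = -182)
(r - 1*206)*(-131) + 17 = (-182 - 1*206)*(-131) + 17 = (-182 - 206)*(-131) + 17 = -388*(-131) + 17 = 50828 + 17 = 50845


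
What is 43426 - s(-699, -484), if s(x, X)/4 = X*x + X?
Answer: -1307902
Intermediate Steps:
s(x, X) = 4*X + 4*X*x (s(x, X) = 4*(X*x + X) = 4*(X + X*x) = 4*X + 4*X*x)
43426 - s(-699, -484) = 43426 - 4*(-484)*(1 - 699) = 43426 - 4*(-484)*(-698) = 43426 - 1*1351328 = 43426 - 1351328 = -1307902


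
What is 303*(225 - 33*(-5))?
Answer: 118170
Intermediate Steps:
303*(225 - 33*(-5)) = 303*(225 + 165) = 303*390 = 118170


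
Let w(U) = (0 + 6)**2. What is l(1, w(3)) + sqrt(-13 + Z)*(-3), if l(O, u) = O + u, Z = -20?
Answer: 37 - 3*I*sqrt(33) ≈ 37.0 - 17.234*I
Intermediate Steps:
w(U) = 36 (w(U) = 6**2 = 36)
l(1, w(3)) + sqrt(-13 + Z)*(-3) = (1 + 36) + sqrt(-13 - 20)*(-3) = 37 + sqrt(-33)*(-3) = 37 + (I*sqrt(33))*(-3) = 37 - 3*I*sqrt(33)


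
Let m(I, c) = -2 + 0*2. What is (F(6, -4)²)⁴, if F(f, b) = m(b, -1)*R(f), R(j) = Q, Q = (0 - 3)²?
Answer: 11019960576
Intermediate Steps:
Q = 9 (Q = (-3)² = 9)
m(I, c) = -2 (m(I, c) = -2 + 0 = -2)
R(j) = 9
F(f, b) = -18 (F(f, b) = -2*9 = -18)
(F(6, -4)²)⁴ = ((-18)²)⁴ = 324⁴ = 11019960576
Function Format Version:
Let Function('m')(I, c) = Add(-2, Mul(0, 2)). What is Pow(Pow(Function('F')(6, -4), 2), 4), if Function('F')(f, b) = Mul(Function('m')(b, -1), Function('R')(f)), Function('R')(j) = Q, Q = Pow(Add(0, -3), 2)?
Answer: 11019960576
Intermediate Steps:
Q = 9 (Q = Pow(-3, 2) = 9)
Function('m')(I, c) = -2 (Function('m')(I, c) = Add(-2, 0) = -2)
Function('R')(j) = 9
Function('F')(f, b) = -18 (Function('F')(f, b) = Mul(-2, 9) = -18)
Pow(Pow(Function('F')(6, -4), 2), 4) = Pow(Pow(-18, 2), 4) = Pow(324, 4) = 11019960576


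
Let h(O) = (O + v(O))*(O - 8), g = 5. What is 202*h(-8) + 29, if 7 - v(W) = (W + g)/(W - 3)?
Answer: 45567/11 ≈ 4142.5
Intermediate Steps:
v(W) = 7 - (5 + W)/(-3 + W) (v(W) = 7 - (W + 5)/(W - 3) = 7 - (5 + W)/(-3 + W))
h(O) = (-8 + O)*(O + 2*(-13 + 3*O)/(-3 + O)) (h(O) = (O + 2*(-13 + 3*O)/(-3 + O))*(O - 8) = (O + 2*(-13 + 3*O)/(-3 + O))*(-8 + O) = (-8 + O)*(O + 2*(-13 + 3*O)/(-3 + O)))
202*h(-8) + 29 = 202*((208 + (-8)³ - 50*(-8) - 5*(-8)²)/(-3 - 8)) + 29 = 202*((208 - 512 + 400 - 5*64)/(-11)) + 29 = 202*(-(208 - 512 + 400 - 320)/11) + 29 = 202*(-1/11*(-224)) + 29 = 202*(224/11) + 29 = 45248/11 + 29 = 45567/11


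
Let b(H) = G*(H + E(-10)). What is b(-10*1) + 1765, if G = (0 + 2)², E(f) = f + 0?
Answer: 1685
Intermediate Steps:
E(f) = f
G = 4 (G = 2² = 4)
b(H) = -40 + 4*H (b(H) = 4*(H - 10) = 4*(-10 + H) = -40 + 4*H)
b(-10*1) + 1765 = (-40 + 4*(-10*1)) + 1765 = (-40 + 4*(-10)) + 1765 = (-40 - 40) + 1765 = -80 + 1765 = 1685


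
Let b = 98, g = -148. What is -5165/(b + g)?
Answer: 1033/10 ≈ 103.30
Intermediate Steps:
-5165/(b + g) = -5165/(98 - 148) = -5165/(-50) = -1/50*(-5165) = 1033/10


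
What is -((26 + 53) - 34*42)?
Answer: 1349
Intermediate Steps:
-((26 + 53) - 34*42) = -(79 - 1428) = -1*(-1349) = 1349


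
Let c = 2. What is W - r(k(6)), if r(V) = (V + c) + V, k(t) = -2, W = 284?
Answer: 286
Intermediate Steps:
r(V) = 2 + 2*V (r(V) = (V + 2) + V = (2 + V) + V = 2 + 2*V)
W - r(k(6)) = 284 - (2 + 2*(-2)) = 284 - (2 - 4) = 284 - 1*(-2) = 284 + 2 = 286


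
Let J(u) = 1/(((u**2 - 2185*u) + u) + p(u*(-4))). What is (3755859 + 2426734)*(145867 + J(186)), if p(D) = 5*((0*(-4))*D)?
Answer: 335147617937504675/371628 ≈ 9.0184e+11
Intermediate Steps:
p(D) = 0 (p(D) = 5*(0*D) = 5*0 = 0)
J(u) = 1/(u**2 - 2184*u) (J(u) = 1/(((u**2 - 2185*u) + u) + 0) = 1/((u**2 - 2184*u) + 0) = 1/(u**2 - 2184*u))
(3755859 + 2426734)*(145867 + J(186)) = (3755859 + 2426734)*(145867 + 1/(186*(-2184 + 186))) = 6182593*(145867 + (1/186)/(-1998)) = 6182593*(145867 + (1/186)*(-1/1998)) = 6182593*(145867 - 1/371628) = 6182593*(54208261475/371628) = 335147617937504675/371628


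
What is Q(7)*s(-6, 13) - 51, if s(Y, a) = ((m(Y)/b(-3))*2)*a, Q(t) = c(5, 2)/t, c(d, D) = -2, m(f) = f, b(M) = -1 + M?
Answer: -435/7 ≈ -62.143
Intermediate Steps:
Q(t) = -2/t
s(Y, a) = -Y*a/2 (s(Y, a) = ((Y/(-1 - 3))*2)*a = ((Y/(-4))*2)*a = ((Y*(-1/4))*2)*a = (-Y/4*2)*a = (-Y/2)*a = -Y*a/2)
Q(7)*s(-6, 13) - 51 = (-2/7)*(-1/2*(-6)*13) - 51 = -2*1/7*39 - 51 = -2/7*39 - 51 = -78/7 - 51 = -435/7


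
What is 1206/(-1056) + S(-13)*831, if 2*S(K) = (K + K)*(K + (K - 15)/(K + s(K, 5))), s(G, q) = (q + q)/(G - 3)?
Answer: 2268262395/19184 ≈ 1.1824e+5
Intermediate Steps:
s(G, q) = 2*q/(-3 + G) (s(G, q) = (2*q)/(-3 + G) = 2*q/(-3 + G))
S(K) = K*(K + (-15 + K)/(K + 10/(-3 + K))) (S(K) = ((K + K)*(K + (K - 15)/(K + 2*5/(-3 + K))))/2 = ((2*K)*(K + (-15 + K)/(K + 10/(-3 + K))))/2 = (2*K*(K + (-15 + K)/(K + 10/(-3 + K))))/2 = K*(K + (-15 + K)/(K + 10/(-3 + K))))
1206/(-1056) + S(-13)*831 = 1206/(-1056) - 13*(10*(-13) + (-3 - 13)*(-15 - 13 + (-13)²))/(10 - 13*(-3 - 13))*831 = 1206*(-1/1056) - 13*(-130 - 16*(-15 - 13 + 169))/(10 - 13*(-16))*831 = -201/176 - 13*(-130 - 16*141)/(10 + 208)*831 = -201/176 - 13*(-130 - 2256)/218*831 = -201/176 - 13*1/218*(-2386)*831 = -201/176 + (15509/109)*831 = -201/176 + 12887979/109 = 2268262395/19184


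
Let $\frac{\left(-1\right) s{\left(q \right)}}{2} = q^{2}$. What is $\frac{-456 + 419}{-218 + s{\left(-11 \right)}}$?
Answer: $\frac{37}{460} \approx 0.080435$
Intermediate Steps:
$s{\left(q \right)} = - 2 q^{2}$
$\frac{-456 + 419}{-218 + s{\left(-11 \right)}} = \frac{-456 + 419}{-218 - 2 \left(-11\right)^{2}} = - \frac{37}{-218 - 242} = - \frac{37}{-460} = \left(-37\right) \left(- \frac{1}{460}\right) = \frac{37}{460}$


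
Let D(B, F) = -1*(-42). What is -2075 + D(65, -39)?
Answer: -2033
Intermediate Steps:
D(B, F) = 42
-2075 + D(65, -39) = -2075 + 42 = -2033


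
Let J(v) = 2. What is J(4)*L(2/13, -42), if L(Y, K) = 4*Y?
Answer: 16/13 ≈ 1.2308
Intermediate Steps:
J(4)*L(2/13, -42) = 2*(4*(2/13)) = 2*(8/13) = 16/13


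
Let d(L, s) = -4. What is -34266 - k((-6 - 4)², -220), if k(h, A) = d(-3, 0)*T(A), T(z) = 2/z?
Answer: -1884632/55 ≈ -34266.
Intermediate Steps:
k(h, A) = -8/A
-34266 - k((-6 - 4)², -220) = -34266 - (-8)/(-220) = -34266 - (-8)*(-1)/220 = -34266 - 1*2/55 = -34266 - 2/55 = -1884632/55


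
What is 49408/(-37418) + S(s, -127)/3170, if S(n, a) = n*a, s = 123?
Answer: -370564969/59307530 ≈ -6.2482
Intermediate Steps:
S(n, a) = a*n
49408/(-37418) + S(s, -127)/3170 = 49408/(-37418) - 127*123/3170 = 49408*(-1/37418) - 15621*1/3170 = -24704/18709 - 15621/3170 = -370564969/59307530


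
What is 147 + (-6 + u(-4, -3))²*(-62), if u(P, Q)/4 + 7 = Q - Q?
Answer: -71525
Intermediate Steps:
u(P, Q) = -28 (u(P, Q) = -28 + 4*(Q - Q) = -28 + 4*0 = -28 + 0 = -28)
147 + (-6 + u(-4, -3))²*(-62) = 147 + (-6 - 28)²*(-62) = 147 + (-34)²*(-62) = 147 + 1156*(-62) = 147 - 71672 = -71525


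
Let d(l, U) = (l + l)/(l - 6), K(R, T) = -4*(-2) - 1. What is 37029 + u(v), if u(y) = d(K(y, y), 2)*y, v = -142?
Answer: 35041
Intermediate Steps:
K(R, T) = 7 (K(R, T) = 8 - 1 = 7)
d(l, U) = 2*l/(-6 + l) (d(l, U) = (2*l)/(-6 + l) = 2*l/(-6 + l))
u(y) = 14*y (u(y) = (2*7/(-6 + 7))*y = (2*7/1)*y = (2*7*1)*y = 14*y)
37029 + u(v) = 37029 + 14*(-142) = 37029 - 1988 = 35041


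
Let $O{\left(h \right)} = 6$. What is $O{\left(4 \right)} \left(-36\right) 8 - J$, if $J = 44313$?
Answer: $-46041$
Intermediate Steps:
$O{\left(4 \right)} \left(-36\right) 8 - J = 6 \left(-36\right) 8 - 44313 = \left(-216\right) 8 - 44313 = -1728 - 44313 = -46041$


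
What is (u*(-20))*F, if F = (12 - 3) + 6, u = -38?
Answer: 11400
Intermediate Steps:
F = 15 (F = 9 + 6 = 15)
(u*(-20))*F = -38*(-20)*15 = 760*15 = 11400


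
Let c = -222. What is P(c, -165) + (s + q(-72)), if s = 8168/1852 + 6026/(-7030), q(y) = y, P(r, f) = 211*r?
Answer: -76344172119/1627445 ≈ -46910.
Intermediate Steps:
s = 5782611/1627445 (s = 8168*(1/1852) + 6026*(-1/7030) = 2042/463 - 3013/3515 = 5782611/1627445 ≈ 3.5532)
P(c, -165) + (s + q(-72)) = 211*(-222) + (5782611/1627445 - 72) = -46842 - 111393429/1627445 = -76344172119/1627445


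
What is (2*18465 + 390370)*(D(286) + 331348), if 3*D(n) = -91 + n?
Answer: 141612774900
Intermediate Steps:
D(n) = -91/3 + n/3 (D(n) = (-91 + n)/3 = -91/3 + n/3)
(2*18465 + 390370)*(D(286) + 331348) = (2*18465 + 390370)*((-91/3 + (⅓)*286) + 331348) = (36930 + 390370)*((-91/3 + 286/3) + 331348) = 427300*(65 + 331348) = 427300*331413 = 141612774900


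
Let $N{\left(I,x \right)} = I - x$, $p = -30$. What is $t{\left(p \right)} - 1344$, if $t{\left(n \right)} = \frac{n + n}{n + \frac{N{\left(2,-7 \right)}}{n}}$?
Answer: $- \frac{135544}{101} \approx -1342.0$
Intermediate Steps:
$t{\left(n \right)} = \frac{2 n}{n + \frac{9}{n}}$ ($t{\left(n \right)} = \frac{n + n}{n + \frac{2 - -7}{n}} = \frac{2 n}{n + \frac{2 + 7}{n}} = \frac{2 n}{n + \frac{9}{n}}$)
$t{\left(p \right)} - 1344 = \frac{2 \left(-30\right)^{2}}{9 + \left(-30\right)^{2}} - 1344 = 2 \cdot 900 \frac{1}{9 + 900} - 1344 = 2 \cdot 900 \cdot \frac{1}{909} - 1344 = \frac{200}{101} - 1344 = - \frac{135544}{101}$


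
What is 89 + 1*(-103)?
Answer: -14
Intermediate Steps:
89 + 1*(-103) = 89 - 103 = -14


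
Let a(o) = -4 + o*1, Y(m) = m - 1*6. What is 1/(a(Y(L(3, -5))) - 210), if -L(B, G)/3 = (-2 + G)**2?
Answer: -1/367 ≈ -0.0027248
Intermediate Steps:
L(B, G) = -3*(-2 + G)**2
Y(m) = -6 + m (Y(m) = m - 6 = -6 + m)
a(o) = -4 + o
1/(a(Y(L(3, -5))) - 210) = 1/((-4 + (-6 - 3*(-2 - 5)**2)) - 210) = 1/((-4 + (-6 - 3*(-7)**2)) - 210) = 1/((-4 + (-6 - 3*49)) - 210) = 1/((-4 + (-6 - 147)) - 210) = 1/((-4 - 153) - 210) = 1/(-157 - 210) = 1/(-367) = -1/367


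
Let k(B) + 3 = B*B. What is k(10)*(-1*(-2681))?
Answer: 260057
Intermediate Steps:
k(B) = -3 + B² (k(B) = -3 + B*B = -3 + B²)
k(10)*(-1*(-2681)) = (-3 + 10²)*(-1*(-2681)) = (-3 + 100)*2681 = 97*2681 = 260057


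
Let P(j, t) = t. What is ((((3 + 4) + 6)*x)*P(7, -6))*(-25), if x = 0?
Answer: 0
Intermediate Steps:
((((3 + 4) + 6)*x)*P(7, -6))*(-25) = ((((3 + 4) + 6)*0)*(-6))*(-25) = (((7 + 6)*0)*(-6))*(-25) = ((13*0)*(-6))*(-25) = (0*(-6))*(-25) = 0*(-25) = 0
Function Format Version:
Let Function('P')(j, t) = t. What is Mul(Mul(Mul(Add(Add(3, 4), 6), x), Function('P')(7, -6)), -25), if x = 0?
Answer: 0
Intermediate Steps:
Mul(Mul(Mul(Add(Add(3, 4), 6), x), Function('P')(7, -6)), -25) = Mul(Mul(Mul(Add(Add(3, 4), 6), 0), -6), -25) = Mul(Mul(Mul(Add(7, 6), 0), -6), -25) = Mul(Mul(Mul(13, 0), -6), -25) = Mul(Mul(0, -6), -25) = Mul(0, -25) = 0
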